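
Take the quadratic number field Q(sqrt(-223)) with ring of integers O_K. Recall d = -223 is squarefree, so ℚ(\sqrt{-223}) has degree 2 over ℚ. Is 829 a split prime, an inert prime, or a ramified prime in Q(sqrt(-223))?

inert

-223 mod 4 = 1, hence disc K = -223 and O_K = ℤ[(1+√-223)/2].
829 ∤ -223, so 829 is unramified.
Compute (-223/829) via Euler: 606^((829-1)/2) mod 829 = 828, so (-223/829) = -1.
(-223/829) = -1, so 829 is inert.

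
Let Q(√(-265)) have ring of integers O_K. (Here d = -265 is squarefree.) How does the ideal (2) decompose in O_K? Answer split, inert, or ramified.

ramified — (2) = 𝔭²

Since -265 ≢ 1 mod 4, the ring of integers is ℤ[√-265] with discriminant 4·(-265) = -1060.
disc(K) = -1060 = 2·(-530), so p = 2 is ramified.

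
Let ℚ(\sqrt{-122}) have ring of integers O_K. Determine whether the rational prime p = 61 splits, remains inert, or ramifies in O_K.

-122 mod 4 = 2, hence disc K = 4·(-122) = -488 and O_K = ℤ[√-122].
61 divides disc(K) = -488, so 61 ramifies.

ramified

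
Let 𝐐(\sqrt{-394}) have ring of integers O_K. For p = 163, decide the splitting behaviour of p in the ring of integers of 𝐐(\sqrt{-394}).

Since -394 ≢ 1 mod 4, the ring of integers is ℤ[√-394] with discriminant 4·(-394) = -1576.
disc(K) = -1576 is not divisible by 163; 163 is unramified.
Euler's criterion: (-394)^81 mod 163 = 1. Thus (-394|163) = 1.
d is a quadratic residue mod p, hence 163 splits in O_K.

163 splits in O_K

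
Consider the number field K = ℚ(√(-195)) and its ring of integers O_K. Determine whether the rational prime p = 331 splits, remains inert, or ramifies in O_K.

remains prime (inert)

d = -195 ≡ 1 (mod 4), so O_K = ℤ[(1+√-195)/2] and disc(K) = d = -195.
disc(K) = -195 is not divisible by 331; 331 is unramified.
(-195/331) = 136^165 mod 331 = 330, giving Legendre symbol -1.
(-195/331) = -1, so 331 is inert.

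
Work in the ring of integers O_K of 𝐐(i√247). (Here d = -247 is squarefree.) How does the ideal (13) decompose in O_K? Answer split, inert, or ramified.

d = -247 ≡ 1 (mod 4), so O_K = ℤ[(1+√-247)/2] and disc(K) = d = -247.
disc(K) = -247 = 13·(-19), so p = 13 is ramified.

ramified — (13) = 𝔭²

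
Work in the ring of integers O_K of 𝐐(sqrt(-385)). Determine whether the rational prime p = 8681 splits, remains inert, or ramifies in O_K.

8681 remains inert

-385 mod 4 = 3, hence disc K = 4·(-385) = -1540 and O_K = ℤ[√-385].
8681 ∤ -1540, so 8681 is unramified.
(-385/8681) = 8296^4340 mod 8681 = 8680, giving Legendre symbol -1.
Legendre symbol -1 ⇒ 8681 is inert.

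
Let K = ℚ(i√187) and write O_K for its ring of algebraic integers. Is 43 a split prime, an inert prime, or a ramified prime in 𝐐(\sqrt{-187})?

-187 mod 4 = 1, hence disc K = -187 and O_K = ℤ[(1+√-187)/2].
Since gcd(43, -187) = 1 the prime 43 does not ramify.
(-187/43) = 28^21 mod 43 = 42, giving Legendre symbol -1.
(-187/43) = -1, so 43 is inert.

inert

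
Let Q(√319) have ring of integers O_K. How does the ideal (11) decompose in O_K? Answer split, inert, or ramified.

d = 319 ≡ 3 (mod 4), so O_K = ℤ[√319] and disc(K) = 4d = 1276.
Ramification test: 11 | 1276. The prime 11 ramifies in K.

ramified — (11) = 𝔭²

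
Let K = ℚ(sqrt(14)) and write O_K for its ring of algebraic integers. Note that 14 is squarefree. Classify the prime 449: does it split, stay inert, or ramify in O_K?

449 splits in O_K

14 mod 4 = 2, hence disc K = 4·14 = 56 and O_K = ℤ[√14].
449 ∤ 56, so 449 is unramified.
(14/449) = 14^224 mod 449 = 1, giving Legendre symbol 1.
Legendre symbol 1 ⇒ 449 is split.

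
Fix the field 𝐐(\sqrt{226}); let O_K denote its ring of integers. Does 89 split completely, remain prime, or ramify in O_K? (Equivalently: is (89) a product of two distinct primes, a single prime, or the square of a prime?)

89 remains inert

226 mod 4 = 2, hence disc K = 4·226 = 904 and O_K = ℤ[√226].
disc(K) = 904 is not divisible by 89; 89 is unramified.
Euler's criterion: 226^44 mod 89 = 88. Thus (226|89) = -1.
(226/89) = -1, so 89 is inert.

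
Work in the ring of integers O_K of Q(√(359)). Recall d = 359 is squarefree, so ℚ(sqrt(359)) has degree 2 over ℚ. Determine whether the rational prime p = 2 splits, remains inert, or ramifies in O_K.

d = 359 ≡ 3 (mod 4), so O_K = ℤ[√359] and disc(K) = 4d = 1436.
Ramification test: 2 | 1436. The prime 2 ramifies in K.

2 is ramified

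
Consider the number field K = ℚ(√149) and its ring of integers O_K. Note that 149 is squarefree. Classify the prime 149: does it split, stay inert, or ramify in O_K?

d = 149 ≡ 1 (mod 4), so O_K = ℤ[(1+√149)/2] and disc(K) = d = 149.
149 divides disc(K) = 149, so 149 ramifies.

ramified — (149) = 𝔭²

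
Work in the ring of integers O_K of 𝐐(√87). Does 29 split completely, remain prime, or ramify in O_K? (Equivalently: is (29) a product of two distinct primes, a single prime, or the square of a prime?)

87 mod 4 = 3, hence disc K = 4·87 = 348 and O_K = ℤ[√87].
Ramification test: 29 | 348. The prime 29 ramifies in K.

p ramifies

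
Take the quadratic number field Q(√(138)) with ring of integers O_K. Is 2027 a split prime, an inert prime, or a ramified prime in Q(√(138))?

split — (2027) = 𝔭₁𝔭₂ with 𝔭₁ ≠ 𝔭₂

d = 138 ≡ 2 (mod 4), so O_K = ℤ[√138] and disc(K) = 4d = 552.
disc(K) = 552 is not divisible by 2027; 2027 is unramified.
Legendre symbol by Euler's criterion: (138/2027) ≡ 138^1013 ≡ 1 (mod 2027), i.e. (138/2027) = 1.
Legendre symbol 1 ⇒ 2027 is split.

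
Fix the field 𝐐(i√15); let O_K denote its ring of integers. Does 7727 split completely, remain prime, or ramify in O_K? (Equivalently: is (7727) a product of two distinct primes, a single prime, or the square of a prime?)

-15 mod 4 = 1, hence disc K = -15 and O_K = ℤ[(1+√-15)/2].
7727 ∤ -15, so 7727 is unramified.
Compute (-15/7727) via Euler: 7712^((7727-1)/2) mod 7727 = 1, so (-15/7727) = 1.
Legendre symbol 1 ⇒ 7727 is split.

7727 splits in O_K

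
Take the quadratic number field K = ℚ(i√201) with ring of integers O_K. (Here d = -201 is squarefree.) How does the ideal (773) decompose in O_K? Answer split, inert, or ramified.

773 remains inert

d = -201 ≡ 3 (mod 4), so O_K = ℤ[√-201] and disc(K) = 4d = -804.
Since gcd(773, -804) = 1 the prime 773 does not ramify.
Euler's criterion: (-201)^386 mod 773 = 772. Thus (-201|773) = -1.
d is a non-residue mod p, hence 773 remains inert in O_K.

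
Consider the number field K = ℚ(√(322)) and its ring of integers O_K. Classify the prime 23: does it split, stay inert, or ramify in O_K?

322 mod 4 = 2, hence disc K = 4·322 = 1288 and O_K = ℤ[√322].
disc(K) = 1288 = 23·56, so p = 23 is ramified.

p ramifies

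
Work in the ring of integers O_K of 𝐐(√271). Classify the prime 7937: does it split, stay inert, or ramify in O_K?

Since 271 ≢ 1 mod 4, the ring of integers is ℤ[√271] with discriminant 4·271 = 1084.
disc(K) = 1084 is not divisible by 7937; 7937 is unramified.
Euler's criterion: 271^3968 mod 7937 = 1. Thus (271|7937) = 1.
(271/7937) = 1, so 7937 splits.

p splits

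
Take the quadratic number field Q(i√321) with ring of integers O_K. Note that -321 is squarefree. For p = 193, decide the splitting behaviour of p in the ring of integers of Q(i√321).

Since -321 ≢ 1 mod 4, the ring of integers is ℤ[√-321] with discriminant 4·(-321) = -1284.
disc(K) = -1284 is not divisible by 193; 193 is unramified.
Euler's criterion: (-321)^96 mod 193 = 1. Thus (-321|193) = 1.
Legendre symbol 1 ⇒ 193 is split.

splits completely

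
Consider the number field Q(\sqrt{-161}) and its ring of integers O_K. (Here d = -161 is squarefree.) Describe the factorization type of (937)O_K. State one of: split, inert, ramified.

splits completely

-161 mod 4 = 3, hence disc K = 4·(-161) = -644 and O_K = ℤ[√-161].
937 ∤ -644, so 937 is unramified.
Euler's criterion: (-161)^468 mod 937 = 1. Thus (-161|937) = 1.
(-161/937) = 1, so 937 splits.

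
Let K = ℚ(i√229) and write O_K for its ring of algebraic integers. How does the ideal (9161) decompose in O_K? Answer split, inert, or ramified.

d = -229 ≡ 3 (mod 4), so O_K = ℤ[√-229] and disc(K) = 4d = -916.
9161 ∤ -916, so 9161 is unramified.
Compute (-229/9161) via Euler: 8932^((9161-1)/2) mod 9161 = 1, so (-229/9161) = 1.
d is a quadratic residue mod p, hence 9161 splits in O_K.

p splits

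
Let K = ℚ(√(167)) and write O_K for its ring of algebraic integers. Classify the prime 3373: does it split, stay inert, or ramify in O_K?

p splits

167 mod 4 = 3, hence disc K = 4·167 = 668 and O_K = ℤ[√167].
3373 ∤ 668, so 3373 is unramified.
Euler's criterion: 167^1686 mod 3373 = 1. Thus (167|3373) = 1.
Legendre symbol 1 ⇒ 3373 is split.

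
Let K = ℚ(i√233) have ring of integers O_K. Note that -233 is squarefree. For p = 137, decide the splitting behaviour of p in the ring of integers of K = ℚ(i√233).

d = -233 ≡ 3 (mod 4), so O_K = ℤ[√-233] and disc(K) = 4d = -932.
137 ∤ -932, so 137 is unramified.
Euler's criterion: (-233)^68 mod 137 = 136. Thus (-233|137) = -1.
Legendre symbol -1 ⇒ 137 is inert.

remains prime (inert)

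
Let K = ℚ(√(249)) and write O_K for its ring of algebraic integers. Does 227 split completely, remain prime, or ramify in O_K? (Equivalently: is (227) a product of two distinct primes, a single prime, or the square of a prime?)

d = 249 ≡ 1 (mod 4), so O_K = ℤ[(1+√249)/2] and disc(K) = d = 249.
227 ∤ 249, so 227 is unramified.
Euler's criterion: 249^113 mod 227 = 226. Thus (249|227) = -1.
d is a non-residue mod p, hence 227 remains inert in O_K.

inert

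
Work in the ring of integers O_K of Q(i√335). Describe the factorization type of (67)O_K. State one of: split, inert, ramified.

Since -335 ≡ 1 mod 4, the ring of integers is ℤ[(1+√-335)/2] with discriminant -335.
disc(K) = -335 = 67·(-5), so p = 67 is ramified.

ramified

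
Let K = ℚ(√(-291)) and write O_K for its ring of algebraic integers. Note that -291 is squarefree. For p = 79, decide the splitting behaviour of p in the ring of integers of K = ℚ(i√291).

Since -291 ≡ 1 mod 4, the ring of integers is ℤ[(1+√-291)/2] with discriminant -291.
disc(K) = -291 is not divisible by 79; 79 is unramified.
(-291/79) = 25^39 mod 79 = 1, giving Legendre symbol 1.
Legendre symbol 1 ⇒ 79 is split.

splits completely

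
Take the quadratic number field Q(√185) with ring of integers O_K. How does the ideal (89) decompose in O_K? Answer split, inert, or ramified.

p is inert

Since 185 ≡ 1 mod 4, the ring of integers is ℤ[(1+√185)/2] with discriminant 185.
Since gcd(89, 185) = 1 the prime 89 does not ramify.
Compute (185/89) via Euler: 7^((89-1)/2) mod 89 = 88, so (185/89) = -1.
Legendre symbol -1 ⇒ 89 is inert.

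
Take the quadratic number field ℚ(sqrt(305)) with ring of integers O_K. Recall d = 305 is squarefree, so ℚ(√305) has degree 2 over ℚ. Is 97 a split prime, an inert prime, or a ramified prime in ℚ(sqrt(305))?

inert

Since 305 ≡ 1 mod 4, the ring of integers is ℤ[(1+√305)/2] with discriminant 305.
Since gcd(97, 305) = 1 the prime 97 does not ramify.
Euler's criterion: 305^48 mod 97 = 96. Thus (305|97) = -1.
d is a non-residue mod p, hence 97 remains inert in O_K.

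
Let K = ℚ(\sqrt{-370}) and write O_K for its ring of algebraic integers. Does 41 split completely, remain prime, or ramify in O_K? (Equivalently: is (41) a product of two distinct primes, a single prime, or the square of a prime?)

split

-370 mod 4 = 2, hence disc K = 4·(-370) = -1480 and O_K = ℤ[√-370].
41 ∤ -1480, so 41 is unramified.
Compute (-370/41) via Euler: 40^((41-1)/2) mod 41 = 1, so (-370/41) = 1.
d is a quadratic residue mod p, hence 41 splits in O_K.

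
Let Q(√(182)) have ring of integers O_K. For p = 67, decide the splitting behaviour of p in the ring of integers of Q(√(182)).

67 remains inert

Since 182 ≢ 1 mod 4, the ring of integers is ℤ[√182] with discriminant 4·182 = 728.
disc(K) = 728 is not divisible by 67; 67 is unramified.
Compute (182/67) via Euler: 48^((67-1)/2) mod 67 = 66, so (182/67) = -1.
(182/67) = -1, so 67 is inert.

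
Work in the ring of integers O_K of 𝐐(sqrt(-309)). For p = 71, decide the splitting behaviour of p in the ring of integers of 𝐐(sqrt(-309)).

Since -309 ≢ 1 mod 4, the ring of integers is ℤ[√-309] with discriminant 4·(-309) = -1236.
71 ∤ -1236, so 71 is unramified.
Legendre symbol by Euler's criterion: (-309/71) ≡ (-309)^35 ≡ 70 (mod 71), i.e. (-309/71) = -1.
d is a non-residue mod p, hence 71 remains inert in O_K.

inert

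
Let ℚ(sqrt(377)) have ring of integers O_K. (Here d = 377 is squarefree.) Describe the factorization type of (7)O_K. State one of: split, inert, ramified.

377 mod 4 = 1, hence disc K = 377 and O_K = ℤ[(1+√377)/2].
disc(K) = 377 is not divisible by 7; 7 is unramified.
Legendre symbol by Euler's criterion: (377/7) ≡ 377^3 ≡ 6 (mod 7), i.e. (377/7) = -1.
Legendre symbol -1 ⇒ 7 is inert.

inert — (7) stays prime in O_K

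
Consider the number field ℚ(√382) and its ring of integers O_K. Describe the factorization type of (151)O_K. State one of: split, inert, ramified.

382 mod 4 = 2, hence disc K = 4·382 = 1528 and O_K = ℤ[√382].
disc(K) = 1528 is not divisible by 151; 151 is unramified.
(382/151) = 80^75 mod 151 = 1, giving Legendre symbol 1.
d is a quadratic residue mod p, hence 151 splits in O_K.

splits completely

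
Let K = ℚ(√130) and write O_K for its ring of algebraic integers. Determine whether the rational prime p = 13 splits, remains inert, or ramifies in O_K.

d = 130 ≡ 2 (mod 4), so O_K = ℤ[√130] and disc(K) = 4d = 520.
13 divides disc(K) = 520, so 13 ramifies.

ramifies in O_K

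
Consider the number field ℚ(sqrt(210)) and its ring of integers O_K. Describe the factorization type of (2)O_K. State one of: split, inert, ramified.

Since 210 ≢ 1 mod 4, the ring of integers is ℤ[√210] with discriminant 4·210 = 840.
2 divides disc(K) = 840, so 2 ramifies.

2 is ramified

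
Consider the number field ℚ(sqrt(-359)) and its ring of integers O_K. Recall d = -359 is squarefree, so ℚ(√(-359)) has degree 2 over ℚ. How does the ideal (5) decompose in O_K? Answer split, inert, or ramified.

split

Since -359 ≡ 1 mod 4, the ring of integers is ℤ[(1+√-359)/2] with discriminant -359.
Since gcd(5, -359) = 1 the prime 5 does not ramify.
Compute (-359/5) via Euler: 1^((5-1)/2) mod 5 = 1, so (-359/5) = 1.
Legendre symbol 1 ⇒ 5 is split.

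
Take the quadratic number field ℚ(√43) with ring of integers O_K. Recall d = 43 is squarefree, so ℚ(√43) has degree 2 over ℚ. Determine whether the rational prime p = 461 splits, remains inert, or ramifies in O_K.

Since 43 ≢ 1 mod 4, the ring of integers is ℤ[√43] with discriminant 4·43 = 172.
461 ∤ 172, so 461 is unramified.
Compute (43/461) via Euler: 43^((461-1)/2) mod 461 = 1, so (43/461) = 1.
(43/461) = 1, so 461 splits.

p splits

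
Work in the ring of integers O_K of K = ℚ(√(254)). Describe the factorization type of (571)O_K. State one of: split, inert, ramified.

inert — (571) stays prime in O_K

254 mod 4 = 2, hence disc K = 4·254 = 1016 and O_K = ℤ[√254].
disc(K) = 1016 is not divisible by 571; 571 is unramified.
(254/571) = 254^285 mod 571 = 570, giving Legendre symbol -1.
Legendre symbol -1 ⇒ 571 is inert.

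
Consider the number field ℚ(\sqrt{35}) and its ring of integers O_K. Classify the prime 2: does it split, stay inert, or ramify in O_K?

Since 35 ≢ 1 mod 4, the ring of integers is ℤ[√35] with discriminant 4·35 = 140.
Ramification test: 2 | 140. The prime 2 ramifies in K.

2 is ramified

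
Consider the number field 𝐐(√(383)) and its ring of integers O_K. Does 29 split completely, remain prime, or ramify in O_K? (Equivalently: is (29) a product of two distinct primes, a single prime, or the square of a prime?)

Since 383 ≢ 1 mod 4, the ring of integers is ℤ[√383] with discriminant 4·383 = 1532.
disc(K) = 1532 is not divisible by 29; 29 is unramified.
Euler's criterion: 383^14 mod 29 = 1. Thus (383|29) = 1.
(383/29) = 1, so 29 splits.

p splits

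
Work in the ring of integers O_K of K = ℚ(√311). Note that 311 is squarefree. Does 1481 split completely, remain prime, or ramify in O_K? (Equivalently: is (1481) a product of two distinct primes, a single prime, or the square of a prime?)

311 mod 4 = 3, hence disc K = 4·311 = 1244 and O_K = ℤ[√311].
disc(K) = 1244 is not divisible by 1481; 1481 is unramified.
Euler's criterion: 311^740 mod 1481 = 1. Thus (311|1481) = 1.
d is a quadratic residue mod p, hence 1481 splits in O_K.

split — (1481) = 𝔭₁𝔭₂ with 𝔭₁ ≠ 𝔭₂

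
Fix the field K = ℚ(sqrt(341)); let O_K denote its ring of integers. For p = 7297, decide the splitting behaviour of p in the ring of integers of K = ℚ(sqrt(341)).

p is inert

341 mod 4 = 1, hence disc K = 341 and O_K = ℤ[(1+√341)/2].
Since gcd(7297, 341) = 1 the prime 7297 does not ramify.
Compute (341/7297) via Euler: 341^((7297-1)/2) mod 7297 = 7296, so (341/7297) = -1.
Legendre symbol -1 ⇒ 7297 is inert.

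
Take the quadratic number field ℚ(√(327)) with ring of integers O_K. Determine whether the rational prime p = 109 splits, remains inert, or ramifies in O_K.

p ramifies

327 mod 4 = 3, hence disc K = 4·327 = 1308 and O_K = ℤ[√327].
disc(K) = 1308 = 109·12, so p = 109 is ramified.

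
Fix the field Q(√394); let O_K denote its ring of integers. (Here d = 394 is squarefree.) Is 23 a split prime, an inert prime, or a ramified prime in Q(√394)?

p splits

Since 394 ≢ 1 mod 4, the ring of integers is ℤ[√394] with discriminant 4·394 = 1576.
disc(K) = 1576 is not divisible by 23; 23 is unramified.
Compute (394/23) via Euler: 3^((23-1)/2) mod 23 = 1, so (394/23) = 1.
d is a quadratic residue mod p, hence 23 splits in O_K.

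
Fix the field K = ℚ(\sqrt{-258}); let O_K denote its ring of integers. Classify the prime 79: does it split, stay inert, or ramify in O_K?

-258 mod 4 = 2, hence disc K = 4·(-258) = -1032 and O_K = ℤ[√-258].
disc(K) = -1032 is not divisible by 79; 79 is unramified.
Compute (-258/79) via Euler: 58^((79-1)/2) mod 79 = 78, so (-258/79) = -1.
Legendre symbol -1 ⇒ 79 is inert.

remains prime (inert)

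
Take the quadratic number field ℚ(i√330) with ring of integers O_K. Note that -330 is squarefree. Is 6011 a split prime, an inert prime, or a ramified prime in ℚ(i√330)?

remains prime (inert)

d = -330 ≡ 2 (mod 4), so O_K = ℤ[√-330] and disc(K) = 4d = -1320.
Since gcd(6011, -1320) = 1 the prime 6011 does not ramify.
Legendre symbol by Euler's criterion: (-330/6011) ≡ (-330)^3005 ≡ 6010 (mod 6011), i.e. (-330/6011) = -1.
d is a non-residue mod p, hence 6011 remains inert in O_K.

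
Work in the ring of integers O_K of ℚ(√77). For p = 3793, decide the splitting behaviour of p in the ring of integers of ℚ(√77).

d = 77 ≡ 1 (mod 4), so O_K = ℤ[(1+√77)/2] and disc(K) = d = 77.
Since gcd(3793, 77) = 1 the prime 3793 does not ramify.
Legendre symbol by Euler's criterion: (77/3793) ≡ 77^1896 ≡ 3792 (mod 3793), i.e. (77/3793) = -1.
Legendre symbol -1 ⇒ 3793 is inert.

remains prime (inert)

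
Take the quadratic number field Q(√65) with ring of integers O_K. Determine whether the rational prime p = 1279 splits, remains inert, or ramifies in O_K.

inert

d = 65 ≡ 1 (mod 4), so O_K = ℤ[(1+√65)/2] and disc(K) = d = 65.
disc(K) = 65 is not divisible by 1279; 1279 is unramified.
Compute (65/1279) via Euler: 65^((1279-1)/2) mod 1279 = 1278, so (65/1279) = -1.
d is a non-residue mod p, hence 1279 remains inert in O_K.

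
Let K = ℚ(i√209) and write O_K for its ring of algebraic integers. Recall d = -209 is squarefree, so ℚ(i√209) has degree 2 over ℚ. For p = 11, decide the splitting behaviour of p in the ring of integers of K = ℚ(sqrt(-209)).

ramifies in O_K

d = -209 ≡ 3 (mod 4), so O_K = ℤ[√-209] and disc(K) = 4d = -836.
11 divides disc(K) = -836, so 11 ramifies.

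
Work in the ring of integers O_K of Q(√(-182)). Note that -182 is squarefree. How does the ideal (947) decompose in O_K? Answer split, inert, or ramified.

d = -182 ≡ 2 (mod 4), so O_K = ℤ[√-182] and disc(K) = 4d = -728.
disc(K) = -728 is not divisible by 947; 947 is unramified.
(-182/947) = 765^473 mod 947 = 1, giving Legendre symbol 1.
(-182/947) = 1, so 947 splits.

p splits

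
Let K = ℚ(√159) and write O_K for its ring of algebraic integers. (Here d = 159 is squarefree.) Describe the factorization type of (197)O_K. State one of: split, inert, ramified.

Since 159 ≢ 1 mod 4, the ring of integers is ℤ[√159] with discriminant 4·159 = 636.
Since gcd(197, 636) = 1 the prime 197 does not ramify.
(159/197) = 159^98 mod 197 = 196, giving Legendre symbol -1.
d is a non-residue mod p, hence 197 remains inert in O_K.

p is inert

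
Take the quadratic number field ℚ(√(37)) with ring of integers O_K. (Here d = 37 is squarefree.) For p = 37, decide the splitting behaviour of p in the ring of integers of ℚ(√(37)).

37 is ramified

Since 37 ≡ 1 mod 4, the ring of integers is ℤ[(1+√37)/2] with discriminant 37.
Ramification test: 37 | 37. The prime 37 ramifies in K.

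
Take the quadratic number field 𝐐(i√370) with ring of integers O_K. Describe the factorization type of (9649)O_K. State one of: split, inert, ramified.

inert

d = -370 ≡ 2 (mod 4), so O_K = ℤ[√-370] and disc(K) = 4d = -1480.
disc(K) = -1480 is not divisible by 9649; 9649 is unramified.
(-370/9649) = 9279^4824 mod 9649 = 9648, giving Legendre symbol -1.
Legendre symbol -1 ⇒ 9649 is inert.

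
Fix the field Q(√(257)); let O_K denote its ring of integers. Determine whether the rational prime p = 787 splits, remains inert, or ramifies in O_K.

Since 257 ≡ 1 mod 4, the ring of integers is ℤ[(1+√257)/2] with discriminant 257.
787 ∤ 257, so 787 is unramified.
(257/787) = 257^393 mod 787 = 1, giving Legendre symbol 1.
Legendre symbol 1 ⇒ 787 is split.

787 splits in O_K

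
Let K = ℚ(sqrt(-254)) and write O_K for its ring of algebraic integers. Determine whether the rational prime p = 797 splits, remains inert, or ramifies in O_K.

p is inert

-254 mod 4 = 2, hence disc K = 4·(-254) = -1016 and O_K = ℤ[√-254].
disc(K) = -1016 is not divisible by 797; 797 is unramified.
(-254/797) = 543^398 mod 797 = 796, giving Legendre symbol -1.
Legendre symbol -1 ⇒ 797 is inert.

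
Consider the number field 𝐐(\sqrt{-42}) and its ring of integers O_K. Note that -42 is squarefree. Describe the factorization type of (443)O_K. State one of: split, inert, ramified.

Since -42 ≢ 1 mod 4, the ring of integers is ℤ[√-42] with discriminant 4·(-42) = -168.
443 ∤ -168, so 443 is unramified.
(-42/443) = 401^221 mod 443 = 442, giving Legendre symbol -1.
d is a non-residue mod p, hence 443 remains inert in O_K.

inert — (443) stays prime in O_K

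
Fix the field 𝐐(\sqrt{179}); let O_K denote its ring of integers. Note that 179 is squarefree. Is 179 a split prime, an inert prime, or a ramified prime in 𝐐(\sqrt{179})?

Since 179 ≢ 1 mod 4, the ring of integers is ℤ[√179] with discriminant 4·179 = 716.
Ramification test: 179 | 716. The prime 179 ramifies in K.

ramifies in O_K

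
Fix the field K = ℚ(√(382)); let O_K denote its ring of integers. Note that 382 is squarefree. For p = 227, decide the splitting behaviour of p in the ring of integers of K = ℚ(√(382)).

Since 382 ≢ 1 mod 4, the ring of integers is ℤ[√382] with discriminant 4·382 = 1528.
disc(K) = 1528 is not divisible by 227; 227 is unramified.
Euler's criterion: 382^113 mod 227 = 1. Thus (382|227) = 1.
(382/227) = 1, so 227 splits.

p splits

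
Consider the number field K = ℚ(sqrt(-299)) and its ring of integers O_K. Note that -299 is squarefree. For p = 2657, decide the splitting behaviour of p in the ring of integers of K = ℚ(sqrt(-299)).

inert — (2657) stays prime in O_K

-299 mod 4 = 1, hence disc K = -299 and O_K = ℤ[(1+√-299)/2].
Since gcd(2657, -299) = 1 the prime 2657 does not ramify.
Legendre symbol by Euler's criterion: (-299/2657) ≡ (-299)^1328 ≡ 2656 (mod 2657), i.e. (-299/2657) = -1.
d is a non-residue mod p, hence 2657 remains inert in O_K.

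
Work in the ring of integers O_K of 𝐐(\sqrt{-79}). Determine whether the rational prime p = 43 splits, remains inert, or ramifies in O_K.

inert — (43) stays prime in O_K

d = -79 ≡ 1 (mod 4), so O_K = ℤ[(1+√-79)/2] and disc(K) = d = -79.
43 ∤ -79, so 43 is unramified.
Legendre symbol by Euler's criterion: (-79/43) ≡ (-79)^21 ≡ 42 (mod 43), i.e. (-79/43) = -1.
d is a non-residue mod p, hence 43 remains inert in O_K.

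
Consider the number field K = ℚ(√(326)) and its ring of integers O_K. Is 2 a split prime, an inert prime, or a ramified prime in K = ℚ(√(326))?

ramifies in O_K

326 mod 4 = 2, hence disc K = 4·326 = 1304 and O_K = ℤ[√326].
2 divides disc(K) = 1304, so 2 ramifies.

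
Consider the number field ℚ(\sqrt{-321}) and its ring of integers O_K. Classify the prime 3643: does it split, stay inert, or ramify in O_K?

-321 mod 4 = 3, hence disc K = 4·(-321) = -1284 and O_K = ℤ[√-321].
disc(K) = -1284 is not divisible by 3643; 3643 is unramified.
Compute (-321/3643) via Euler: 3322^((3643-1)/2) mod 3643 = 1, so (-321/3643) = 1.
(-321/3643) = 1, so 3643 splits.

3643 splits in O_K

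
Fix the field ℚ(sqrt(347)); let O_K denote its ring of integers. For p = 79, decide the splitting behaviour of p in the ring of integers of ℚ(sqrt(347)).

347 mod 4 = 3, hence disc K = 4·347 = 1388 and O_K = ℤ[√347].
79 ∤ 1388, so 79 is unramified.
Euler's criterion: 347^39 mod 79 = 1. Thus (347|79) = 1.
Legendre symbol 1 ⇒ 79 is split.

split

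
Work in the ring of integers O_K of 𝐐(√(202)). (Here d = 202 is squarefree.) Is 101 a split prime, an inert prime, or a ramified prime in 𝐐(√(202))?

Since 202 ≢ 1 mod 4, the ring of integers is ℤ[√202] with discriminant 4·202 = 808.
101 divides disc(K) = 808, so 101 ramifies.

p ramifies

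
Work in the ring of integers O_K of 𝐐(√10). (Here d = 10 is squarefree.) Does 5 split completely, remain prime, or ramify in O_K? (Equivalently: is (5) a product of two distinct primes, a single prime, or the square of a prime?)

ramified — (5) = 𝔭²

10 mod 4 = 2, hence disc K = 4·10 = 40 and O_K = ℤ[√10].
Ramification test: 5 | 40. The prime 5 ramifies in K.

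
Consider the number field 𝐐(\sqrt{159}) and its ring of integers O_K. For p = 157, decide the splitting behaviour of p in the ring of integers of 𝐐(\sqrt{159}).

inert

Since 159 ≢ 1 mod 4, the ring of integers is ℤ[√159] with discriminant 4·159 = 636.
disc(K) = 636 is not divisible by 157; 157 is unramified.
Legendre symbol by Euler's criterion: (159/157) ≡ 159^78 ≡ 156 (mod 157), i.e. (159/157) = -1.
Legendre symbol -1 ⇒ 157 is inert.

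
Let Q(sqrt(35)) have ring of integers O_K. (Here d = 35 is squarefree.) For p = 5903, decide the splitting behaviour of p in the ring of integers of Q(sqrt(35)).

split

d = 35 ≡ 3 (mod 4), so O_K = ℤ[√35] and disc(K) = 4d = 140.
Since gcd(5903, 140) = 1 the prime 5903 does not ramify.
Legendre symbol by Euler's criterion: (35/5903) ≡ 35^2951 ≡ 1 (mod 5903), i.e. (35/5903) = 1.
Legendre symbol 1 ⇒ 5903 is split.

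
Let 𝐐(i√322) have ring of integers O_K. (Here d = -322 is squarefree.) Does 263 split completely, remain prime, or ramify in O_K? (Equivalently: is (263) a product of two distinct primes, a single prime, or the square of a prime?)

-322 mod 4 = 2, hence disc K = 4·(-322) = -1288 and O_K = ℤ[√-322].
Since gcd(263, -1288) = 1 the prime 263 does not ramify.
(-322/263) = 204^131 mod 263 = 1, giving Legendre symbol 1.
d is a quadratic residue mod p, hence 263 splits in O_K.

split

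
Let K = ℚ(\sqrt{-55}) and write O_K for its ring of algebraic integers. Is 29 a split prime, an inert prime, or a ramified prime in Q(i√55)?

p is inert

Since -55 ≡ 1 mod 4, the ring of integers is ℤ[(1+√-55)/2] with discriminant -55.
Since gcd(29, -55) = 1 the prime 29 does not ramify.
Euler's criterion: (-55)^14 mod 29 = 28. Thus (-55|29) = -1.
Legendre symbol -1 ⇒ 29 is inert.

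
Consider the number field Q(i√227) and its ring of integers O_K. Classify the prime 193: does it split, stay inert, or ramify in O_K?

-227 mod 4 = 1, hence disc K = -227 and O_K = ℤ[(1+√-227)/2].
193 ∤ -227, so 193 is unramified.
Compute (-227/193) via Euler: 159^((193-1)/2) mod 193 = 192, so (-227/193) = -1.
d is a non-residue mod p, hence 193 remains inert in O_K.

remains prime (inert)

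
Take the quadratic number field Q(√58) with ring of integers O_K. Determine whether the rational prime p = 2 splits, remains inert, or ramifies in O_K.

58 mod 4 = 2, hence disc K = 4·58 = 232 and O_K = ℤ[√58].
2 divides disc(K) = 232, so 2 ramifies.

2 is ramified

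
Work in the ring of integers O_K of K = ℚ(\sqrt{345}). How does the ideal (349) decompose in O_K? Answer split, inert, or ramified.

d = 345 ≡ 1 (mod 4), so O_K = ℤ[(1+√345)/2] and disc(K) = d = 345.
349 ∤ 345, so 349 is unramified.
(345/349) = 345^174 mod 349 = 1, giving Legendre symbol 1.
(345/349) = 1, so 349 splits.

split — (349) = 𝔭₁𝔭₂ with 𝔭₁ ≠ 𝔭₂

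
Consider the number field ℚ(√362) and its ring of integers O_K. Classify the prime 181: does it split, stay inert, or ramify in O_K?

362 mod 4 = 2, hence disc K = 4·362 = 1448 and O_K = ℤ[√362].
181 divides disc(K) = 1448, so 181 ramifies.

ramifies in O_K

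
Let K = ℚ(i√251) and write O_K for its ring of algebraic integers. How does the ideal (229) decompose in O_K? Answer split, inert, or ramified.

remains prime (inert)

d = -251 ≡ 1 (mod 4), so O_K = ℤ[(1+√-251)/2] and disc(K) = d = -251.
disc(K) = -251 is not divisible by 229; 229 is unramified.
Compute (-251/229) via Euler: 207^((229-1)/2) mod 229 = 228, so (-251/229) = -1.
Legendre symbol -1 ⇒ 229 is inert.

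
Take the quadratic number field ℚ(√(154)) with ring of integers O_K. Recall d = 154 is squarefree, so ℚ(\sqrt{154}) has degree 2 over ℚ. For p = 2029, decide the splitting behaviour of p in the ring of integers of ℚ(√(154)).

p splits

d = 154 ≡ 2 (mod 4), so O_K = ℤ[√154] and disc(K) = 4d = 616.
2029 ∤ 616, so 2029 is unramified.
Compute (154/2029) via Euler: 154^((2029-1)/2) mod 2029 = 1, so (154/2029) = 1.
Legendre symbol 1 ⇒ 2029 is split.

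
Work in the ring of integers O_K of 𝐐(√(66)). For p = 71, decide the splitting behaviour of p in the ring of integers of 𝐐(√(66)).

inert

66 mod 4 = 2, hence disc K = 4·66 = 264 and O_K = ℤ[√66].
Since gcd(71, 264) = 1 the prime 71 does not ramify.
Compute (66/71) via Euler: 66^((71-1)/2) mod 71 = 70, so (66/71) = -1.
Legendre symbol -1 ⇒ 71 is inert.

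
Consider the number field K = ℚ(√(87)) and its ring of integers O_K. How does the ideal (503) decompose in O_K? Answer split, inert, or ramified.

d = 87 ≡ 3 (mod 4), so O_K = ℤ[√87] and disc(K) = 4d = 348.
Since gcd(503, 348) = 1 the prime 503 does not ramify.
Euler's criterion: 87^251 mod 503 = 502. Thus (87|503) = -1.
Legendre symbol -1 ⇒ 503 is inert.

inert — (503) stays prime in O_K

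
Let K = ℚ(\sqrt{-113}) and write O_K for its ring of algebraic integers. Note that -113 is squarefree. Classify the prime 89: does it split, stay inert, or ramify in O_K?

-113 mod 4 = 3, hence disc K = 4·(-113) = -452 and O_K = ℤ[√-113].
disc(K) = -452 is not divisible by 89; 89 is unramified.
Legendre symbol by Euler's criterion: (-113/89) ≡ (-113)^44 ≡ 88 (mod 89), i.e. (-113/89) = -1.
Legendre symbol -1 ⇒ 89 is inert.

inert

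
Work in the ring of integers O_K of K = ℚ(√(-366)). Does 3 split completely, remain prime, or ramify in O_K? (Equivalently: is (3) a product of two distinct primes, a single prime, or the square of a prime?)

-366 mod 4 = 2, hence disc K = 4·(-366) = -1464 and O_K = ℤ[√-366].
3 divides disc(K) = -1464, so 3 ramifies.

p ramifies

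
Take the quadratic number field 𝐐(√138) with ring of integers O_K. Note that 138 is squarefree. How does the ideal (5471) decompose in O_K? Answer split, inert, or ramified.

d = 138 ≡ 2 (mod 4), so O_K = ℤ[√138] and disc(K) = 4d = 552.
disc(K) = 552 is not divisible by 5471; 5471 is unramified.
Legendre symbol by Euler's criterion: (138/5471) ≡ 138^2735 ≡ 1 (mod 5471), i.e. (138/5471) = 1.
d is a quadratic residue mod p, hence 5471 splits in O_K.

split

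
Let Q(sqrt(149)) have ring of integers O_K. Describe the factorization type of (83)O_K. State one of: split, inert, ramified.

Since 149 ≡ 1 mod 4, the ring of integers is ℤ[(1+√149)/2] with discriminant 149.
83 ∤ 149, so 83 is unramified.
(149/83) = 66^41 mod 83 = 82, giving Legendre symbol -1.
Legendre symbol -1 ⇒ 83 is inert.

83 remains inert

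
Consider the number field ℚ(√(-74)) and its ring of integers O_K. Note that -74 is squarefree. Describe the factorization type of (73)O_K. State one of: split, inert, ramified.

splits completely

Since -74 ≢ 1 mod 4, the ring of integers is ℤ[√-74] with discriminant 4·(-74) = -296.
Since gcd(73, -296) = 1 the prime 73 does not ramify.
Compute (-74/73) via Euler: 72^((73-1)/2) mod 73 = 1, so (-74/73) = 1.
d is a quadratic residue mod p, hence 73 splits in O_K.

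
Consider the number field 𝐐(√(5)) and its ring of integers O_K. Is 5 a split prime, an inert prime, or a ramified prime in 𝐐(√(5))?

ramified — (5) = 𝔭²

5 mod 4 = 1, hence disc K = 5 and O_K = ℤ[(1+√5)/2].
5 divides disc(K) = 5, so 5 ramifies.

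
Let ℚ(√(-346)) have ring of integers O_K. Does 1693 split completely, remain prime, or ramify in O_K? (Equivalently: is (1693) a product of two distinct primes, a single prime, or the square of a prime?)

remains prime (inert)

-346 mod 4 = 2, hence disc K = 4·(-346) = -1384 and O_K = ℤ[√-346].
Since gcd(1693, -1384) = 1 the prime 1693 does not ramify.
(-346/1693) = 1347^846 mod 1693 = 1692, giving Legendre symbol -1.
d is a non-residue mod p, hence 1693 remains inert in O_K.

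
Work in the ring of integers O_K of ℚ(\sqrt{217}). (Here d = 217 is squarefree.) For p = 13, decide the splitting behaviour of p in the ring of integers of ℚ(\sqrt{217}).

217 mod 4 = 1, hence disc K = 217 and O_K = ℤ[(1+√217)/2].
Since gcd(13, 217) = 1 the prime 13 does not ramify.
Euler's criterion: 217^6 mod 13 = 1. Thus (217|13) = 1.
Legendre symbol 1 ⇒ 13 is split.

splits completely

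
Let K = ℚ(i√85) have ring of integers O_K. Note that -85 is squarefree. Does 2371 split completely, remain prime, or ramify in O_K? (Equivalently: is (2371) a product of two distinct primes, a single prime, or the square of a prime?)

inert — (2371) stays prime in O_K

d = -85 ≡ 3 (mod 4), so O_K = ℤ[√-85] and disc(K) = 4d = -340.
2371 ∤ -340, so 2371 is unramified.
Compute (-85/2371) via Euler: 2286^((2371-1)/2) mod 2371 = 2370, so (-85/2371) = -1.
Legendre symbol -1 ⇒ 2371 is inert.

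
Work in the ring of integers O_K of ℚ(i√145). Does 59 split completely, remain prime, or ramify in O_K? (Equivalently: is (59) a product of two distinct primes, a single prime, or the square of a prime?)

inert

Since -145 ≢ 1 mod 4, the ring of integers is ℤ[√-145] with discriminant 4·(-145) = -580.
59 ∤ -580, so 59 is unramified.
Compute (-145/59) via Euler: 32^((59-1)/2) mod 59 = 58, so (-145/59) = -1.
d is a non-residue mod p, hence 59 remains inert in O_K.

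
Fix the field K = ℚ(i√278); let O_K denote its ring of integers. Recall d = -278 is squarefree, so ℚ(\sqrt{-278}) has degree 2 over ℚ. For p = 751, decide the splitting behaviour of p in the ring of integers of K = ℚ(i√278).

-278 mod 4 = 2, hence disc K = 4·(-278) = -1112 and O_K = ℤ[√-278].
disc(K) = -1112 is not divisible by 751; 751 is unramified.
(-278/751) = 473^375 mod 751 = 750, giving Legendre symbol -1.
Legendre symbol -1 ⇒ 751 is inert.

p is inert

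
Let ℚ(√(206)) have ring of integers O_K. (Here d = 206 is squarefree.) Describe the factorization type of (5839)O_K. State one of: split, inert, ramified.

d = 206 ≡ 2 (mod 4), so O_K = ℤ[√206] and disc(K) = 4d = 824.
Since gcd(5839, 824) = 1 the prime 5839 does not ramify.
Euler's criterion: 206^2919 mod 5839 = 1. Thus (206|5839) = 1.
d is a quadratic residue mod p, hence 5839 splits in O_K.

p splits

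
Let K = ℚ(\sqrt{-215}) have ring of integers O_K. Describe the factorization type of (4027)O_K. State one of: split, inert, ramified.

splits completely

-215 mod 4 = 1, hence disc K = -215 and O_K = ℤ[(1+√-215)/2].
4027 ∤ -215, so 4027 is unramified.
Compute (-215/4027) via Euler: 3812^((4027-1)/2) mod 4027 = 1, so (-215/4027) = 1.
(-215/4027) = 1, so 4027 splits.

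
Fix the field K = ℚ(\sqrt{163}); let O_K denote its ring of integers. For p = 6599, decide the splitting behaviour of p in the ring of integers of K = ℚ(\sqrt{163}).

splits completely

Since 163 ≢ 1 mod 4, the ring of integers is ℤ[√163] with discriminant 4·163 = 652.
Since gcd(6599, 652) = 1 the prime 6599 does not ramify.
Euler's criterion: 163^3299 mod 6599 = 1. Thus (163|6599) = 1.
Legendre symbol 1 ⇒ 6599 is split.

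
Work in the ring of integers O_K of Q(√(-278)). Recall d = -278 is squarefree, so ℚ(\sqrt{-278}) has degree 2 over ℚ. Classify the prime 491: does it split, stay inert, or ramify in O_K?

-278 mod 4 = 2, hence disc K = 4·(-278) = -1112 and O_K = ℤ[√-278].
491 ∤ -1112, so 491 is unramified.
Euler's criterion: (-278)^245 mod 491 = 1. Thus (-278|491) = 1.
d is a quadratic residue mod p, hence 491 splits in O_K.

p splits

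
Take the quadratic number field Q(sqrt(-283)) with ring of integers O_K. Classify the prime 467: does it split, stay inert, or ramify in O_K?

d = -283 ≡ 1 (mod 4), so O_K = ℤ[(1+√-283)/2] and disc(K) = d = -283.
Since gcd(467, -283) = 1 the prime 467 does not ramify.
Compute (-283/467) via Euler: 184^((467-1)/2) mod 467 = 466, so (-283/467) = -1.
(-283/467) = -1, so 467 is inert.

p is inert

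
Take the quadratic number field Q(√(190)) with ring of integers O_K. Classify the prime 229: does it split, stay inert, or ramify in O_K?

190 mod 4 = 2, hence disc K = 4·190 = 760 and O_K = ℤ[√190].
disc(K) = 760 is not divisible by 229; 229 is unramified.
Legendre symbol by Euler's criterion: (190/229) ≡ 190^114 ≡ 228 (mod 229), i.e. (190/229) = -1.
d is a non-residue mod p, hence 229 remains inert in O_K.

p is inert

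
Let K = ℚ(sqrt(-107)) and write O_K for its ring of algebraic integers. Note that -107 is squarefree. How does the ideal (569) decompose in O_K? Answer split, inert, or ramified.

p splits

d = -107 ≡ 1 (mod 4), so O_K = ℤ[(1+√-107)/2] and disc(K) = d = -107.
disc(K) = -107 is not divisible by 569; 569 is unramified.
Compute (-107/569) via Euler: 462^((569-1)/2) mod 569 = 1, so (-107/569) = 1.
Legendre symbol 1 ⇒ 569 is split.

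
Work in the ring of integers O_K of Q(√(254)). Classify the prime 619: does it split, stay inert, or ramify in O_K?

Since 254 ≢ 1 mod 4, the ring of integers is ℤ[√254] with discriminant 4·254 = 1016.
disc(K) = 1016 is not divisible by 619; 619 is unramified.
Compute (254/619) via Euler: 254^((619-1)/2) mod 619 = 618, so (254/619) = -1.
(254/619) = -1, so 619 is inert.

p is inert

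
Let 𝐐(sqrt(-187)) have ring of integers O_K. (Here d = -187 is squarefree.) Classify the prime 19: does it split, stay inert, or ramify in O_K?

-187 mod 4 = 1, hence disc K = -187 and O_K = ℤ[(1+√-187)/2].
disc(K) = -187 is not divisible by 19; 19 is unramified.
Euler's criterion: (-187)^9 mod 19 = 18. Thus (-187|19) = -1.
d is a non-residue mod p, hence 19 remains inert in O_K.

remains prime (inert)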